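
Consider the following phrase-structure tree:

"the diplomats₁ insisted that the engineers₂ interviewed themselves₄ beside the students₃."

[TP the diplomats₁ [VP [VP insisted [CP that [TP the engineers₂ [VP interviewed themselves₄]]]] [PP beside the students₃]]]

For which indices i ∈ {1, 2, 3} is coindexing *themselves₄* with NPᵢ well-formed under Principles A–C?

{2}

*themselves* is an anaphor, so Principle A applies: it must be bound in its binding domain.
Binding domain of *themselves₄*: the embedded TP, whose subject is the engineers₂.
*the diplomats₁* c-commands the anaphor but is outside its binding domain → cannot satisfy Principle A.
*the engineers₂* c-commands the anaphor within its binding domain → licit binder.
*the students₃* does not c-command the anaphor → cannot bind it.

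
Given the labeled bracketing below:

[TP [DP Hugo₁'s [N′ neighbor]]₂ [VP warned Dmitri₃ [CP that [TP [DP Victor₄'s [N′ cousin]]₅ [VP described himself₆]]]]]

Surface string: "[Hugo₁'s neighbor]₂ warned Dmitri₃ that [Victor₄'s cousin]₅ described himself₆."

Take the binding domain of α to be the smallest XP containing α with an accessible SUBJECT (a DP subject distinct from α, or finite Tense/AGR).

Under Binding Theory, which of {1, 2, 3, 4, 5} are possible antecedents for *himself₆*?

{5}

*himself* is an anaphor, so Principle A applies: it must be bound in its binding domain.
Binding domain of *himself₆*: the embedded TP, whose subject is [Victor₄'s cousin]₅.
*Hugo₁* does not c-command the anaphor → cannot bind it.
*[Hugo₁'s neighbor]₂* c-commands the anaphor but is outside its binding domain → cannot satisfy Principle A.
*Dmitri₃* c-commands the anaphor but is outside its binding domain → cannot satisfy Principle A.
*Victor₄* does not c-command the anaphor → cannot bind it.
*[Victor₄'s cousin]₅* c-commands the anaphor within its binding domain → licit binder.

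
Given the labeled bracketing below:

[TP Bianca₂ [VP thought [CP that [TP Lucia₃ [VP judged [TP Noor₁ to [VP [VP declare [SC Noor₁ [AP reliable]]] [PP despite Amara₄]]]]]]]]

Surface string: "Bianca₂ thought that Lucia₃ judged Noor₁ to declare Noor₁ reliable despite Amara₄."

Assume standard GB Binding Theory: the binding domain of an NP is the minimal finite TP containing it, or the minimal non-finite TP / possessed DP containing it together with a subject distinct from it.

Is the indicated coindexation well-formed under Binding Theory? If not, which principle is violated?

The two coindexed NPs are *Noor₁* (the lower occurrence) and *Noor₁* (the higher occurrence).
*Noor₁* (the lower occurrence) is an R-expression. Principle C requires it to be free everywhere.
*Noor₁* (the higher occurrence) c-commands it and carries the same index.
The R-expression is bound → Principle C violation.

Principle C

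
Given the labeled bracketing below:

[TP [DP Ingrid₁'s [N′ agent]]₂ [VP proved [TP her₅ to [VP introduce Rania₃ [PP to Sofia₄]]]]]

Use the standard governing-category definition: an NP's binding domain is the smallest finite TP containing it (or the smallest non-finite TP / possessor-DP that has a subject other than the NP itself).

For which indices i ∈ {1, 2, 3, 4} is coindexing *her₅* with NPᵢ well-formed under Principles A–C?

{1}

*her* is a pronoun, so Principle B applies: it must be free in its binding domain.
Binding domain of *her₅*: the matrix TP, whose subject is [Ingrid₁'s agent]₂.
*Ingrid₁* and the pronoun do not c-command one another → neither Principle B nor Principle C is at stake; coindexation permitted.
*[Ingrid₁'s agent]₂* c-commands the pronoun within its binding domain → coindexation would violate Principle B.
*Rania₃*: the pronoun c-commands this R-expression → coindexation would violate Principle C on *Rania₃*.
*Sofia₄*: the pronoun c-commands this R-expression → coindexation would violate Principle C on *Sofia₄*.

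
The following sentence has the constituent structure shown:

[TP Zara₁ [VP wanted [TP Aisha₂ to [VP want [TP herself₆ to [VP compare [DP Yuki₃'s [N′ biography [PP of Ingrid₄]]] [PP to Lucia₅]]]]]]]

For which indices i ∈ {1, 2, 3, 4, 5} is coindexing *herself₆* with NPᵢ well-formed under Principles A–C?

*herself* is an anaphor, so Principle A applies: it must be bound in its binding domain.
Binding domain of *herself₆*: the embedded TP, whose subject is Aisha₂.
*Zara₁* c-commands the anaphor but is outside its binding domain → cannot satisfy Principle A.
*Aisha₂* c-commands the anaphor within its binding domain → licit binder.
*Yuki₃* does not c-command the anaphor → cannot bind it.
*Ingrid₄* does not c-command the anaphor → cannot bind it.
*Lucia₅* does not c-command the anaphor → cannot bind it.

{2}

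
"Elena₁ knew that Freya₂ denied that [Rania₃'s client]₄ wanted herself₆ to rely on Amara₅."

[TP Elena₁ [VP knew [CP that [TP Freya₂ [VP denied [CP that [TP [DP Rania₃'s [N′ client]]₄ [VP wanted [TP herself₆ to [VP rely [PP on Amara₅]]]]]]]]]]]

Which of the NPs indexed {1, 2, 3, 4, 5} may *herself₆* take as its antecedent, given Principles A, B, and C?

{4}

*herself* is an anaphor, so Principle A applies: it must be bound in its binding domain.
Binding domain of *herself₆*: the embedded TP, whose subject is [Rania₃'s client]₄.
*Elena₁* c-commands the anaphor but is outside its binding domain → cannot satisfy Principle A.
*Freya₂* c-commands the anaphor but is outside its binding domain → cannot satisfy Principle A.
*Rania₃* does not c-command the anaphor → cannot bind it.
*[Rania₃'s client]₄* c-commands the anaphor within its binding domain → licit binder.
*Amara₅* does not c-command the anaphor → cannot bind it.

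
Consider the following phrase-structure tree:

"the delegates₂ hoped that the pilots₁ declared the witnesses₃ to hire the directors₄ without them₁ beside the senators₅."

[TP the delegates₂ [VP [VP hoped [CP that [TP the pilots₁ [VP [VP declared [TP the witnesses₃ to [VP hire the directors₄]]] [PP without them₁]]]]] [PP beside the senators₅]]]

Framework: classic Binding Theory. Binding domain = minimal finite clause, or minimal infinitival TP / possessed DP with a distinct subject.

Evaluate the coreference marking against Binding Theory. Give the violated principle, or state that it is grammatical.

The two coindexed NPs are *the pilots₁* and *them₁*.
*them₁* is a pronoun. Its binding domain is the embedded TP, whose subject is the pilots₁.
*the pilots₁* c-commands it within that domain and carries the same index.
The pronoun is locally bound → Principle B violation.

Principle B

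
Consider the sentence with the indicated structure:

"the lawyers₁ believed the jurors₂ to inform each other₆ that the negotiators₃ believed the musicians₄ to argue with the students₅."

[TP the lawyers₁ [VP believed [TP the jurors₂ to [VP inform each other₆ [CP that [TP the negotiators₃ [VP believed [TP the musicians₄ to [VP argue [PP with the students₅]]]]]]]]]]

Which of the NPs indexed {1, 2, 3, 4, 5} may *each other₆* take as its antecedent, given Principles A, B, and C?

{2}

*each other* is an anaphor, so Principle A applies: it must be bound in its binding domain.
Binding domain of *each other₆*: the embedded TP, whose subject is the jurors₂.
*the lawyers₁* c-commands the anaphor but is outside its binding domain → cannot satisfy Principle A.
*the jurors₂* c-commands the anaphor within its binding domain → licit binder.
*the negotiators₃* does not c-command the anaphor → cannot bind it.
*the musicians₄* does not c-command the anaphor → cannot bind it.
*the students₅* does not c-command the anaphor → cannot bind it.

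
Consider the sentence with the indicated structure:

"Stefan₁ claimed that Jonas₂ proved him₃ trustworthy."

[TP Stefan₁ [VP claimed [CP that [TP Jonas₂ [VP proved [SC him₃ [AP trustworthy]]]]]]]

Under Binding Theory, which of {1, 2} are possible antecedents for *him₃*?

{1}

*him* is a pronoun, so Principle B applies: it must be free in its binding domain.
Binding domain of *him₃*: the embedded TP, whose subject is Jonas₂.
*Stefan₁* c-commands the pronoun but from outside its binding domain, and is not c-commanded by it → coindexation permitted.
*Jonas₂* c-commands the pronoun within its binding domain → coindexation would violate Principle B.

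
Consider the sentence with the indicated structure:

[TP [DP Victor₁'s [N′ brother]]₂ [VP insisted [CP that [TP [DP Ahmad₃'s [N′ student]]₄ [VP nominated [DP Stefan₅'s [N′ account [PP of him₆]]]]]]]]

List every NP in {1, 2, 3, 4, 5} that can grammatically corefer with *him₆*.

*him* is a pronoun, so Principle B applies: it must be free in its binding domain.
Binding domain of *him₆*: the possessed DP, whose subject is Stefan₅.
*Victor₁* and the pronoun do not c-command one another → neither Principle B nor Principle C is at stake; coindexation permitted.
*[Victor₁'s brother]₂* c-commands the pronoun but from outside its binding domain, and is not c-commanded by it → coindexation permitted.
*Ahmad₃* and the pronoun do not c-command one another → neither Principle B nor Principle C is at stake; coindexation permitted.
*[Ahmad₃'s student]₄* c-commands the pronoun but from outside its binding domain, and is not c-commanded by it → coindexation permitted.
*Stefan₅* c-commands the pronoun within its binding domain → coindexation would violate Principle B.

{1, 2, 3, 4}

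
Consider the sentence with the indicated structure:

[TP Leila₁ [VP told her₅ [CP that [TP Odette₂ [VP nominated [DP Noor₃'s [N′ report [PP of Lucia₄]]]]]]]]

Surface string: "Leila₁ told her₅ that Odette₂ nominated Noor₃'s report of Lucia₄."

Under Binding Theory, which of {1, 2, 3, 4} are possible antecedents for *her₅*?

none

*her* is a pronoun, so Principle B applies: it must be free in its binding domain.
Binding domain of *her₅*: the matrix TP, whose subject is Leila₁.
*Leila₁* c-commands the pronoun within its binding domain → coindexation would violate Principle B.
*Odette₂*: the pronoun c-commands this R-expression → coindexation would violate Principle C on *Odette₂*.
*Noor₃*: the pronoun c-commands this R-expression → coindexation would violate Principle C on *Noor₃*.
*Lucia₄*: the pronoun c-commands this R-expression → coindexation would violate Principle C on *Lucia₄*.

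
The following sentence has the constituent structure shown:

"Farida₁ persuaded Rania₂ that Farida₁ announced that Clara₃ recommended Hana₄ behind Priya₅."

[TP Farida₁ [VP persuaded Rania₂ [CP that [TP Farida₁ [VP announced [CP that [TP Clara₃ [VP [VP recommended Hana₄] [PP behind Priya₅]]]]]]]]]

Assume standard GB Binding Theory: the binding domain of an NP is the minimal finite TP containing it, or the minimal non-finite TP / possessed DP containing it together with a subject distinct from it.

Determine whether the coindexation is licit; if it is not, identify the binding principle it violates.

Principle C

The two coindexed NPs are *Farida₁* (the lower occurrence) and *Farida₁* (the higher occurrence).
*Farida₁* (the lower occurrence) is an R-expression. Principle C requires it to be free everywhere.
*Farida₁* (the higher occurrence) c-commands it and carries the same index.
The R-expression is bound → Principle C violation.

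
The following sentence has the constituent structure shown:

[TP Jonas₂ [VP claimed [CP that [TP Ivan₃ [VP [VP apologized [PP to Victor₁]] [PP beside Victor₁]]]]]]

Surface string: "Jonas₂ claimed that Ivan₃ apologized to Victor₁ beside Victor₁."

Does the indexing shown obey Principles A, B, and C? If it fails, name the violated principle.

The two coindexed NPs are *Victor₁* and *Victor₁*.
*Victor₁* is an R-expression; no coindexed NP c-commands it, so Principle C holds.
*Victor₁* is an R-expression; *Victor₁* does not c-command it, and no other NP shares its index, so Principle C is satisfied.
All principles are respected.

grammatical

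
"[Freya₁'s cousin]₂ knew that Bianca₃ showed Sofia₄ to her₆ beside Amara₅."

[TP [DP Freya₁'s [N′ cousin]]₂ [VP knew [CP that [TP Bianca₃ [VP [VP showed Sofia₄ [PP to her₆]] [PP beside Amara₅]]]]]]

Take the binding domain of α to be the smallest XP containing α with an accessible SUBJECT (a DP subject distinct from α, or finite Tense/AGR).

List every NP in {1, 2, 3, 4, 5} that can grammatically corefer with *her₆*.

*her* is a pronoun, so Principle B applies: it must be free in its binding domain.
Binding domain of *her₆*: the embedded TP, whose subject is Bianca₃.
*Freya₁* and the pronoun do not c-command one another → neither Principle B nor Principle C is at stake; coindexation permitted.
*[Freya₁'s cousin]₂* c-commands the pronoun but from outside its binding domain, and is not c-commanded by it → coindexation permitted.
*Bianca₃* c-commands the pronoun within its binding domain → coindexation would violate Principle B.
*Sofia₄* c-commands the pronoun within its binding domain → coindexation would violate Principle B.
*Amara₅* and the pronoun do not c-command one another → neither Principle B nor Principle C is at stake; coindexation permitted.

{1, 2, 5}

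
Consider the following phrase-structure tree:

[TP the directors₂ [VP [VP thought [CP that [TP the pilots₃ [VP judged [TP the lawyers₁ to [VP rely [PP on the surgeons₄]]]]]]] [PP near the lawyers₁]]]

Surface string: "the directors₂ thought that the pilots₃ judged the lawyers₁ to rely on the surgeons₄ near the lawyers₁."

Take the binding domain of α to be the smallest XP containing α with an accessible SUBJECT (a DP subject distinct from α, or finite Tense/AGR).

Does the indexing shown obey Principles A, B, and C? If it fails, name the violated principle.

The two coindexed NPs are *the lawyers₁* and *the lawyers₁*.
*the lawyers₁* is an R-expression; no coindexed NP c-commands it, so Principle C holds.
*the lawyers₁* is an R-expression; *the lawyers₁* does not c-command it, and no other NP shares its index, so Principle C is satisfied.
All principles are respected.

grammatical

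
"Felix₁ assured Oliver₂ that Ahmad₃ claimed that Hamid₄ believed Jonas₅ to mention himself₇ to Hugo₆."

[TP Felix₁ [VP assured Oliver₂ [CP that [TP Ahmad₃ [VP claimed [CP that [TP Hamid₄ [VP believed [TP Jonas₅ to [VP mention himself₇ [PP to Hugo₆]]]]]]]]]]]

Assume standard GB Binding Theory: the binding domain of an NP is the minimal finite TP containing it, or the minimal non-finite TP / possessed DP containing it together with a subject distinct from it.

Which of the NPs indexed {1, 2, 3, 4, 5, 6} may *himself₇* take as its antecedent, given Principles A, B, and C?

*himself* is an anaphor, so Principle A applies: it must be bound in its binding domain.
Binding domain of *himself₇*: the embedded TP, whose subject is Jonas₅.
*Felix₁* c-commands the anaphor but is outside its binding domain → cannot satisfy Principle A.
*Oliver₂* c-commands the anaphor but is outside its binding domain → cannot satisfy Principle A.
*Ahmad₃* c-commands the anaphor but is outside its binding domain → cannot satisfy Principle A.
*Hamid₄* c-commands the anaphor but is outside its binding domain → cannot satisfy Principle A.
*Jonas₅* c-commands the anaphor within its binding domain → licit binder.
*Hugo₆* does not c-command the anaphor → cannot bind it.

{5}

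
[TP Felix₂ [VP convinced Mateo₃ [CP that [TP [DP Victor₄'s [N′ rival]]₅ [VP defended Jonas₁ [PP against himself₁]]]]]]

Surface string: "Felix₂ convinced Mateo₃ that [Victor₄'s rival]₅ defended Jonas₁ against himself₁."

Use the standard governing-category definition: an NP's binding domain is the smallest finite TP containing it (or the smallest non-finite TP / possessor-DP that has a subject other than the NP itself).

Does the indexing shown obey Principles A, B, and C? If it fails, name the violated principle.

grammatical

The two coindexed NPs are *Jonas₁* and *himself₁*.
*himself₁* is an anaphor; its binding domain is the embedded TP, whose subject is [Victor₄'s rival]₅. *Jonas₁* c-commands it within that domain and shares its index, so Principle A is satisfied.
*Jonas₁* is an R-expression; *himself₁* does not c-command it, and no other NP shares its index, so Principle C is satisfied.
All principles are respected.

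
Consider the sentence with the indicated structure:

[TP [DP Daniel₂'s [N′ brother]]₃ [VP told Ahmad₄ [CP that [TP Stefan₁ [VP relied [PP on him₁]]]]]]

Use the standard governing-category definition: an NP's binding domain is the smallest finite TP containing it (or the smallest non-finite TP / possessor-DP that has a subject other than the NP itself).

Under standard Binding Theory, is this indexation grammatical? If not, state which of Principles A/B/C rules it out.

Principle B

The two coindexed NPs are *Stefan₁* and *him₁*.
*him₁* is a pronoun. Its binding domain is the embedded TP, whose subject is Stefan₁.
*Stefan₁* c-commands it within that domain and carries the same index.
The pronoun is locally bound → Principle B violation.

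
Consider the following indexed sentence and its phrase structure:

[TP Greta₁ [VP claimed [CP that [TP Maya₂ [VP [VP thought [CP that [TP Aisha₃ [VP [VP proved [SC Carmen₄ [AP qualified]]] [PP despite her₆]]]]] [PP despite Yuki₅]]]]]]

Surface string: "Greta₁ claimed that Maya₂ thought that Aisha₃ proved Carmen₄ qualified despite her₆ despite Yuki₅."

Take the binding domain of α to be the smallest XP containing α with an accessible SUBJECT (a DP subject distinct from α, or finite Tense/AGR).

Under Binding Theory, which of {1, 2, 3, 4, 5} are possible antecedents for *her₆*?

{1, 2, 4, 5}

*her* is a pronoun, so Principle B applies: it must be free in its binding domain.
Binding domain of *her₆*: the embedded TP, whose subject is Aisha₃.
*Greta₁* c-commands the pronoun but from outside its binding domain, and is not c-commanded by it → coindexation permitted.
*Maya₂* c-commands the pronoun but from outside its binding domain, and is not c-commanded by it → coindexation permitted.
*Aisha₃* c-commands the pronoun within its binding domain → coindexation would violate Principle B.
*Carmen₄* and the pronoun do not c-command one another → neither Principle B nor Principle C is at stake; coindexation permitted.
*Yuki₅* and the pronoun do not c-command one another → neither Principle B nor Principle C is at stake; coindexation permitted.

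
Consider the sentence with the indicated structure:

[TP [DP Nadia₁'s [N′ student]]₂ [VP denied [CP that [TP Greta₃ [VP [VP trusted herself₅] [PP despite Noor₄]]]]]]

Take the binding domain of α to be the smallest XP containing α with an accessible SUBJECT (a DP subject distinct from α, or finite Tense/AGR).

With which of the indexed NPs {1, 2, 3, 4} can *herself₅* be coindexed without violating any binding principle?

*herself* is an anaphor, so Principle A applies: it must be bound in its binding domain.
Binding domain of *herself₅*: the embedded TP, whose subject is Greta₃.
*Nadia₁* does not c-command the anaphor → cannot bind it.
*[Nadia₁'s student]₂* c-commands the anaphor but is outside its binding domain → cannot satisfy Principle A.
*Greta₃* c-commands the anaphor within its binding domain → licit binder.
*Noor₄* does not c-command the anaphor → cannot bind it.

{3}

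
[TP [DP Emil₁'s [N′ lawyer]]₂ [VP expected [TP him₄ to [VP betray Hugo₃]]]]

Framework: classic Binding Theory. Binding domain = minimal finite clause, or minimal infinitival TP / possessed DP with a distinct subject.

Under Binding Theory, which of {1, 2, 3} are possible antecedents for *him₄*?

*him* is a pronoun, so Principle B applies: it must be free in its binding domain.
Binding domain of *him₄*: the matrix TP, whose subject is [Emil₁'s lawyer]₂.
*Emil₁* and the pronoun do not c-command one another → neither Principle B nor Principle C is at stake; coindexation permitted.
*[Emil₁'s lawyer]₂* c-commands the pronoun within its binding domain → coindexation would violate Principle B.
*Hugo₃*: the pronoun c-commands this R-expression → coindexation would violate Principle C on *Hugo₃*.

{1}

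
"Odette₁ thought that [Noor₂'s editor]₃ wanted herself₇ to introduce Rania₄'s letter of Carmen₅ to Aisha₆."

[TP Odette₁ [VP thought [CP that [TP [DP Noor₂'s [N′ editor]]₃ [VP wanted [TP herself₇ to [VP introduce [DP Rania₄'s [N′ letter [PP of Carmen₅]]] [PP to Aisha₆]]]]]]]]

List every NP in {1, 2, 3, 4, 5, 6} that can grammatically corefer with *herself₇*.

*herself* is an anaphor, so Principle A applies: it must be bound in its binding domain.
Binding domain of *herself₇*: the embedded TP, whose subject is [Noor₂'s editor]₃.
*Odette₁* c-commands the anaphor but is outside its binding domain → cannot satisfy Principle A.
*Noor₂* does not c-command the anaphor → cannot bind it.
*[Noor₂'s editor]₃* c-commands the anaphor within its binding domain → licit binder.
*Rania₄* does not c-command the anaphor → cannot bind it.
*Carmen₅* does not c-command the anaphor → cannot bind it.
*Aisha₆* does not c-command the anaphor → cannot bind it.

{3}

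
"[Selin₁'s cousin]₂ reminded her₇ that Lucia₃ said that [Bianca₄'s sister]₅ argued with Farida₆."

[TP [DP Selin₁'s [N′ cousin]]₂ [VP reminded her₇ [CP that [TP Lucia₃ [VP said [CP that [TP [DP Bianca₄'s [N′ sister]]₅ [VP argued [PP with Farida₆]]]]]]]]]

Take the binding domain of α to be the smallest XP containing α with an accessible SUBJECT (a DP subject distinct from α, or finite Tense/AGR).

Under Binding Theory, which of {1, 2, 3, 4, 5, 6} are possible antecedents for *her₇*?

{1}

*her* is a pronoun, so Principle B applies: it must be free in its binding domain.
Binding domain of *her₇*: the matrix TP, whose subject is [Selin₁'s cousin]₂.
*Selin₁* and the pronoun do not c-command one another → neither Principle B nor Principle C is at stake; coindexation permitted.
*[Selin₁'s cousin]₂* c-commands the pronoun within its binding domain → coindexation would violate Principle B.
*Lucia₃*: the pronoun c-commands this R-expression → coindexation would violate Principle C on *Lucia₃*.
*Bianca₄*: the pronoun c-commands this R-expression → coindexation would violate Principle C on *Bianca₄*.
*[Bianca₄'s sister]₅*: the pronoun c-commands this R-expression → coindexation would violate Principle C on *[Bianca₄'s sister]₅*.
*Farida₆*: the pronoun c-commands this R-expression → coindexation would violate Principle C on *Farida₆*.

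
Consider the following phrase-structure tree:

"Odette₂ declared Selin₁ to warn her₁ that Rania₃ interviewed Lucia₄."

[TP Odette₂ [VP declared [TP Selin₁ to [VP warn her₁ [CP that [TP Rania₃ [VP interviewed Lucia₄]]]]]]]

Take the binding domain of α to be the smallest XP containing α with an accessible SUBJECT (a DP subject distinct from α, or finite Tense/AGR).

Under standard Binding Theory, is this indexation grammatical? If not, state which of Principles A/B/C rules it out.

Principle B

The two coindexed NPs are *Selin₁* and *her₁*.
*her₁* is a pronoun. Its binding domain is the embedded TP, whose subject is Selin₁.
*Selin₁* c-commands it within that domain and carries the same index.
The pronoun is locally bound → Principle B violation.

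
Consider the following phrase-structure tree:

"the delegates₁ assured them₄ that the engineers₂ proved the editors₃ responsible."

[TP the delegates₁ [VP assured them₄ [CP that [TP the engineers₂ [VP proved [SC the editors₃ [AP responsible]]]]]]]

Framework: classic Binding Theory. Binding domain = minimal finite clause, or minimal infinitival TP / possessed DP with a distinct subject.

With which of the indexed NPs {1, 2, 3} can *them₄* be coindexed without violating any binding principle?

*them* is a pronoun, so Principle B applies: it must be free in its binding domain.
Binding domain of *them₄*: the matrix TP, whose subject is the delegates₁.
*the delegates₁* c-commands the pronoun within its binding domain → coindexation would violate Principle B.
*the engineers₂*: the pronoun c-commands this R-expression → coindexation would violate Principle C on *the engineers₂*.
*the editors₃*: the pronoun c-commands this R-expression → coindexation would violate Principle C on *the editors₃*.

none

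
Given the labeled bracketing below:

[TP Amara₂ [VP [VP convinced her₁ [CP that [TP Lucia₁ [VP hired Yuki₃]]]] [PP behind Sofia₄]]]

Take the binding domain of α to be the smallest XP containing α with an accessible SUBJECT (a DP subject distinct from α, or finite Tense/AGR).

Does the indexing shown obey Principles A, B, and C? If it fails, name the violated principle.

Principle C

The two coindexed NPs are *her₁* and *Lucia₁*.
*Lucia₁* is an R-expression. Principle C requires it to be free everywhere.
*her₁* c-commands it and carries the same index.
The R-expression is bound → Principle C violation.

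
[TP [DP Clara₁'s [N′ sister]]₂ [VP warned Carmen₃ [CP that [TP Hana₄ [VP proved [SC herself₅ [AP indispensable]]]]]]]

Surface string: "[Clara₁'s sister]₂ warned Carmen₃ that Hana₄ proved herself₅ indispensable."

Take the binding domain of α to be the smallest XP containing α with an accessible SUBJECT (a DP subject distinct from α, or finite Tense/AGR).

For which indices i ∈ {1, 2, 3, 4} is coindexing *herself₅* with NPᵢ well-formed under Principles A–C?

{4}

*herself* is an anaphor, so Principle A applies: it must be bound in its binding domain.
Binding domain of *herself₅*: the embedded TP, whose subject is Hana₄.
*Clara₁* does not c-command the anaphor → cannot bind it.
*[Clara₁'s sister]₂* c-commands the anaphor but is outside its binding domain → cannot satisfy Principle A.
*Carmen₃* c-commands the anaphor but is outside its binding domain → cannot satisfy Principle A.
*Hana₄* c-commands the anaphor within its binding domain → licit binder.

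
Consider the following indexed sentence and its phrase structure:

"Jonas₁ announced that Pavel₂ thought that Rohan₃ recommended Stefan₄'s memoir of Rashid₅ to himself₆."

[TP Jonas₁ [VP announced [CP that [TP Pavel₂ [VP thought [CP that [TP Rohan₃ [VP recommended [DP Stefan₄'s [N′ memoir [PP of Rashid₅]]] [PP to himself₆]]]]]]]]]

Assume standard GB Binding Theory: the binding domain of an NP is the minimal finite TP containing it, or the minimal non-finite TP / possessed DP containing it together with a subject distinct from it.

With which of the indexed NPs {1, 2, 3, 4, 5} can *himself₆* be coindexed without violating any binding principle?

{3}

*himself* is an anaphor, so Principle A applies: it must be bound in its binding domain.
Binding domain of *himself₆*: the embedded TP, whose subject is Rohan₃.
*Jonas₁* c-commands the anaphor but is outside its binding domain → cannot satisfy Principle A.
*Pavel₂* c-commands the anaphor but is outside its binding domain → cannot satisfy Principle A.
*Rohan₃* c-commands the anaphor within its binding domain → licit binder.
*Stefan₄* does not c-command the anaphor → cannot bind it.
*Rashid₅* does not c-command the anaphor → cannot bind it.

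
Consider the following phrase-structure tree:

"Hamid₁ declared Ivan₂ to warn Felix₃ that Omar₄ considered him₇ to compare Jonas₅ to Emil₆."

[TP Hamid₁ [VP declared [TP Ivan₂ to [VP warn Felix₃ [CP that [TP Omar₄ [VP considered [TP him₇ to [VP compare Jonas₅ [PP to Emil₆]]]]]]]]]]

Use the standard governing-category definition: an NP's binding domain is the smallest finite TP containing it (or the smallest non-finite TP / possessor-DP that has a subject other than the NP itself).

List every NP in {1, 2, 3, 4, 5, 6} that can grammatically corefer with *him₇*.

*him* is a pronoun, so Principle B applies: it must be free in its binding domain.
Binding domain of *him₇*: the embedded TP, whose subject is Omar₄.
*Hamid₁* c-commands the pronoun but from outside its binding domain, and is not c-commanded by it → coindexation permitted.
*Ivan₂* c-commands the pronoun but from outside its binding domain, and is not c-commanded by it → coindexation permitted.
*Felix₃* c-commands the pronoun but from outside its binding domain, and is not c-commanded by it → coindexation permitted.
*Omar₄* c-commands the pronoun within its binding domain → coindexation would violate Principle B.
*Jonas₅*: the pronoun c-commands this R-expression → coindexation would violate Principle C on *Jonas₅*.
*Emil₆*: the pronoun c-commands this R-expression → coindexation would violate Principle C on *Emil₆*.

{1, 2, 3}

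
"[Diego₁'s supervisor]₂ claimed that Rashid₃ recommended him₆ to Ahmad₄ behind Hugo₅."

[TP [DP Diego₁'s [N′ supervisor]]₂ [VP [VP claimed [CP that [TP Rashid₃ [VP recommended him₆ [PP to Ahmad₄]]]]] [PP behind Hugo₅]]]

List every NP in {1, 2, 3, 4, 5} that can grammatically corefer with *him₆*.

{1, 2, 5}

*him* is a pronoun, so Principle B applies: it must be free in its binding domain.
Binding domain of *him₆*: the embedded TP, whose subject is Rashid₃.
*Diego₁* and the pronoun do not c-command one another → neither Principle B nor Principle C is at stake; coindexation permitted.
*[Diego₁'s supervisor]₂* c-commands the pronoun but from outside its binding domain, and is not c-commanded by it → coindexation permitted.
*Rashid₃* c-commands the pronoun within its binding domain → coindexation would violate Principle B.
*Ahmad₄*: the pronoun c-commands this R-expression → coindexation would violate Principle C on *Ahmad₄*.
*Hugo₅* and the pronoun do not c-command one another → neither Principle B nor Principle C is at stake; coindexation permitted.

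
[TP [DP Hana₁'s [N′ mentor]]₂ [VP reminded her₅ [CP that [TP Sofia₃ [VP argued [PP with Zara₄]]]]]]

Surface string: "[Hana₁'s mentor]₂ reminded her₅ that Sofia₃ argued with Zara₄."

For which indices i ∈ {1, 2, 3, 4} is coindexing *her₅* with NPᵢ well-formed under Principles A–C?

{1}

*her* is a pronoun, so Principle B applies: it must be free in its binding domain.
Binding domain of *her₅*: the matrix TP, whose subject is [Hana₁'s mentor]₂.
*Hana₁* and the pronoun do not c-command one another → neither Principle B nor Principle C is at stake; coindexation permitted.
*[Hana₁'s mentor]₂* c-commands the pronoun within its binding domain → coindexation would violate Principle B.
*Sofia₃*: the pronoun c-commands this R-expression → coindexation would violate Principle C on *Sofia₃*.
*Zara₄*: the pronoun c-commands this R-expression → coindexation would violate Principle C on *Zara₄*.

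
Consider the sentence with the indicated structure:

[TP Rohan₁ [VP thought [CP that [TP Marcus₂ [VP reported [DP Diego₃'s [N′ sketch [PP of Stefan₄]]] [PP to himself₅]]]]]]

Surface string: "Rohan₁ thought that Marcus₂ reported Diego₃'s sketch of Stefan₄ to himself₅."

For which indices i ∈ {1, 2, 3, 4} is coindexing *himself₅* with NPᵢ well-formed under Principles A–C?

{2}

*himself* is an anaphor, so Principle A applies: it must be bound in its binding domain.
Binding domain of *himself₅*: the embedded TP, whose subject is Marcus₂.
*Rohan₁* c-commands the anaphor but is outside its binding domain → cannot satisfy Principle A.
*Marcus₂* c-commands the anaphor within its binding domain → licit binder.
*Diego₃* does not c-command the anaphor → cannot bind it.
*Stefan₄* does not c-command the anaphor → cannot bind it.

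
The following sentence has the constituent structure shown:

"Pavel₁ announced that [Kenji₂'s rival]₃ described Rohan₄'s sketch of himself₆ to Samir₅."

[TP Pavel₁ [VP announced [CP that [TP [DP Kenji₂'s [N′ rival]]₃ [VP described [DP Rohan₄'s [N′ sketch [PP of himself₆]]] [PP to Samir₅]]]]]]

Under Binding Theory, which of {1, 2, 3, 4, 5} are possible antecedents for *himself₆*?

{4}

*himself* is an anaphor, so Principle A applies: it must be bound in its binding domain.
Binding domain of *himself₆*: the possessed DP, whose subject is Rohan₄.
*Pavel₁* c-commands the anaphor but is outside its binding domain → cannot satisfy Principle A.
*Kenji₂* does not c-command the anaphor → cannot bind it.
*[Kenji₂'s rival]₃* c-commands the anaphor but is outside its binding domain → cannot satisfy Principle A.
*Rohan₄* c-commands the anaphor within its binding domain → licit binder.
*Samir₅* does not c-command the anaphor → cannot bind it.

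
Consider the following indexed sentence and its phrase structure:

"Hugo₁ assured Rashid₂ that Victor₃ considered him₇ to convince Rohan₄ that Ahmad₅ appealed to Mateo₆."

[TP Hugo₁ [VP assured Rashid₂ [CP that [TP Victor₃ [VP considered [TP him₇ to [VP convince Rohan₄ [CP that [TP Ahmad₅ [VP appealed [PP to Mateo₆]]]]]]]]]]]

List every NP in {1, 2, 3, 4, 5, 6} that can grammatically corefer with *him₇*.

{1, 2}

*him* is a pronoun, so Principle B applies: it must be free in its binding domain.
Binding domain of *him₇*: the embedded TP, whose subject is Victor₃.
*Hugo₁* c-commands the pronoun but from outside its binding domain, and is not c-commanded by it → coindexation permitted.
*Rashid₂* c-commands the pronoun but from outside its binding domain, and is not c-commanded by it → coindexation permitted.
*Victor₃* c-commands the pronoun within its binding domain → coindexation would violate Principle B.
*Rohan₄*: the pronoun c-commands this R-expression → coindexation would violate Principle C on *Rohan₄*.
*Ahmad₅*: the pronoun c-commands this R-expression → coindexation would violate Principle C on *Ahmad₅*.
*Mateo₆*: the pronoun c-commands this R-expression → coindexation would violate Principle C on *Mateo₆*.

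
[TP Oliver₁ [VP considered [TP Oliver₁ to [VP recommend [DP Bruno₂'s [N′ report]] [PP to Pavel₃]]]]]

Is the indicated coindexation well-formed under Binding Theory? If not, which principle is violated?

Principle C

The two coindexed NPs are *Oliver₁* (the higher occurrence) and *Oliver₁* (the lower occurrence).
*Oliver₁* (the lower occurrence) is an R-expression. Principle C requires it to be free everywhere.
*Oliver₁* (the higher occurrence) c-commands it and carries the same index.
The R-expression is bound → Principle C violation.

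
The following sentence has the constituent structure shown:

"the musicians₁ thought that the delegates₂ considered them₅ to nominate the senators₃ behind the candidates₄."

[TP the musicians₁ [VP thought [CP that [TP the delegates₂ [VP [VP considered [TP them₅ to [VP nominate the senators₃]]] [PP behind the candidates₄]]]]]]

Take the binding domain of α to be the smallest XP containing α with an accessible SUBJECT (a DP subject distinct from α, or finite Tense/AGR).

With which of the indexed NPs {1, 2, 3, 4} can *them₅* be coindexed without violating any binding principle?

{1, 4}

*them* is a pronoun, so Principle B applies: it must be free in its binding domain.
Binding domain of *them₅*: the embedded TP, whose subject is the delegates₂.
*the musicians₁* c-commands the pronoun but from outside its binding domain, and is not c-commanded by it → coindexation permitted.
*the delegates₂* c-commands the pronoun within its binding domain → coindexation would violate Principle B.
*the senators₃*: the pronoun c-commands this R-expression → coindexation would violate Principle C on *the senators₃*.
*the candidates₄* and the pronoun do not c-command one another → neither Principle B nor Principle C is at stake; coindexation permitted.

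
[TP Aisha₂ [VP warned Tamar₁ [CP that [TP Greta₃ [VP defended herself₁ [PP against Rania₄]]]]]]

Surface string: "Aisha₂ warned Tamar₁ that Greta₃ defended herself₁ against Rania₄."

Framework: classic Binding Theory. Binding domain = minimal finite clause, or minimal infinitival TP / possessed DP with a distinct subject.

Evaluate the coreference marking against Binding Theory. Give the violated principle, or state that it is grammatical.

The two coindexed NPs are *Tamar₁* and *herself₁*.
*herself₁* is an anaphor. Principle A requires it to be bound within its binding domain — the embedded TP, whose subject is Greta₃.
Within that domain it is c-commanded by *Greta₃*, which does not share its index.
*Tamar₁* does c-command the anaphor, but from outside its binding domain.
The anaphor is unbound in its domain → Principle A violation.

Principle A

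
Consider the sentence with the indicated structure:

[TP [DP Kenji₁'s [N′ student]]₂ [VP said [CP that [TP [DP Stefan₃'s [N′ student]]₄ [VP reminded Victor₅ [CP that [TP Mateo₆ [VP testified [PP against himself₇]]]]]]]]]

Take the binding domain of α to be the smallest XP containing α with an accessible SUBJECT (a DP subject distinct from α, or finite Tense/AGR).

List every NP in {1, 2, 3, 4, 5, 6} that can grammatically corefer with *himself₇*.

{6}

*himself* is an anaphor, so Principle A applies: it must be bound in its binding domain.
Binding domain of *himself₇*: the embedded TP, whose subject is Mateo₆.
*Kenji₁* does not c-command the anaphor → cannot bind it.
*[Kenji₁'s student]₂* c-commands the anaphor but is outside its binding domain → cannot satisfy Principle A.
*Stefan₃* does not c-command the anaphor → cannot bind it.
*[Stefan₃'s student]₄* c-commands the anaphor but is outside its binding domain → cannot satisfy Principle A.
*Victor₅* c-commands the anaphor but is outside its binding domain → cannot satisfy Principle A.
*Mateo₆* c-commands the anaphor within its binding domain → licit binder.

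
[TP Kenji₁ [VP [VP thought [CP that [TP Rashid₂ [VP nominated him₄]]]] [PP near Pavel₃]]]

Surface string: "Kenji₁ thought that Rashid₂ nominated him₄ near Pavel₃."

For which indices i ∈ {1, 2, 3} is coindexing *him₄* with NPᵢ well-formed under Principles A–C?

{1, 3}

*him* is a pronoun, so Principle B applies: it must be free in its binding domain.
Binding domain of *him₄*: the embedded TP, whose subject is Rashid₂.
*Kenji₁* c-commands the pronoun but from outside its binding domain, and is not c-commanded by it → coindexation permitted.
*Rashid₂* c-commands the pronoun within its binding domain → coindexation would violate Principle B.
*Pavel₃* and the pronoun do not c-command one another → neither Principle B nor Principle C is at stake; coindexation permitted.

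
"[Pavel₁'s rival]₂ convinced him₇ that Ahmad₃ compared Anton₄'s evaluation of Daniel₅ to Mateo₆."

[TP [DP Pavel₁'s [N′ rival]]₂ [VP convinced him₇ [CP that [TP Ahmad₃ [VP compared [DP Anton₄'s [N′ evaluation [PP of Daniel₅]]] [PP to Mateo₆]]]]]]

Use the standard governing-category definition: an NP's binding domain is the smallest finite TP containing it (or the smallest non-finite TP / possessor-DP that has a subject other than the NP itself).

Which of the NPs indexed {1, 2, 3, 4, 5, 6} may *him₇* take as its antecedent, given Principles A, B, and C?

{1}

*him* is a pronoun, so Principle B applies: it must be free in its binding domain.
Binding domain of *him₇*: the matrix TP, whose subject is [Pavel₁'s rival]₂.
*Pavel₁* and the pronoun do not c-command one another → neither Principle B nor Principle C is at stake; coindexation permitted.
*[Pavel₁'s rival]₂* c-commands the pronoun within its binding domain → coindexation would violate Principle B.
*Ahmad₃*: the pronoun c-commands this R-expression → coindexation would violate Principle C on *Ahmad₃*.
*Anton₄*: the pronoun c-commands this R-expression → coindexation would violate Principle C on *Anton₄*.
*Daniel₅*: the pronoun c-commands this R-expression → coindexation would violate Principle C on *Daniel₅*.
*Mateo₆*: the pronoun c-commands this R-expression → coindexation would violate Principle C on *Mateo₆*.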